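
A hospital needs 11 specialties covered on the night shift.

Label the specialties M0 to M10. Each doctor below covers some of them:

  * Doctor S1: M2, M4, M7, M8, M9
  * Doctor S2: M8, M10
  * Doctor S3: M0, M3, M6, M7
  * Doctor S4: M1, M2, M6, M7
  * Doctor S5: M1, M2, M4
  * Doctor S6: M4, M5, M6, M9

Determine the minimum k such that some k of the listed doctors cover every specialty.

4

S2 and S3 and S5 and S6 together: S2 ∪ S3 ∪ S5 ∪ S6 = {M0, M1, M2, M3, M4, M5, M6, M7, M8, M9, M10} — every specialty is covered.
Only S6 contains M5, so S6 is forced; the remaining 7 specialties need at least 3 more doctors (each remaining doctor adds at most 3) — so at least 4 doctors are needed, and 4 is optimal.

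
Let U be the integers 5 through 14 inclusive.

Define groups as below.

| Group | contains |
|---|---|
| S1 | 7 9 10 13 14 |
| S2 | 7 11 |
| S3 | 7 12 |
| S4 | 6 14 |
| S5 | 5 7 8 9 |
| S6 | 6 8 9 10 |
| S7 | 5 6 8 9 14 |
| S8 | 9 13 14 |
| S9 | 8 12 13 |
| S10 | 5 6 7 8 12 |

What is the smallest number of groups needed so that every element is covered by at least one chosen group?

3

S1 and S2 and S10 together: S1 ∪ S2 ∪ S10 = {5, 6, 7, 8, 9, 10, 11, 12, 13, 14} — every element is covered.
Only S2 contains 11, so S2 is forced; the remaining 8 elements need at least 2 more groups (each remaining group adds at most 5) — so at least 3 groups are needed, and 3 is optimal.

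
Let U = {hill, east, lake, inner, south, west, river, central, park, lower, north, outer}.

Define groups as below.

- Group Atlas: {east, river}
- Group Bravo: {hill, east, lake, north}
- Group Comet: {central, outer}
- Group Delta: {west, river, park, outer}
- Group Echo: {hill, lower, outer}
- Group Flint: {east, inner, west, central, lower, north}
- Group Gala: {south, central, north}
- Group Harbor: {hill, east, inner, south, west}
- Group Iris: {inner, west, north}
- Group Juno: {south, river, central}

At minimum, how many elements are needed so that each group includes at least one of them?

4

The 4 elements {hill, east, west, central} hit every group.
No choice of 3 elements meets every group, so 4 is the minimum.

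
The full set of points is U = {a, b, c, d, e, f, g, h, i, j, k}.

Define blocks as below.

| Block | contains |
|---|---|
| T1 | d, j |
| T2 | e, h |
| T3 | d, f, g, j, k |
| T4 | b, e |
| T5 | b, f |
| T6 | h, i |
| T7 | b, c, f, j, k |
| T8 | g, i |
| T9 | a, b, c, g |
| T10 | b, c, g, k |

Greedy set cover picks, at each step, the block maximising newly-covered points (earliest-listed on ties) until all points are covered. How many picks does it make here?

Greedy: pick T3 (covers 5 new) → pick T9 (covers 3 new) → pick T2 (covers 2 new) → pick T6 (covers 1 new). Total picks: 4.

4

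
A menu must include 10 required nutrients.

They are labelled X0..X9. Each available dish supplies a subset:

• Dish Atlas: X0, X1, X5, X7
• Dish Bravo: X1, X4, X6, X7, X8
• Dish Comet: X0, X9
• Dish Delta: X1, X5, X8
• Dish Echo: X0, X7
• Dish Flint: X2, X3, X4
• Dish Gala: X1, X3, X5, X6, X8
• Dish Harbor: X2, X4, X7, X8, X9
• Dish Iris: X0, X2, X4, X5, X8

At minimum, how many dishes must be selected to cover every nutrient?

3

Take {Echo, Gala, Harbor}. Their union is {X0, X1, X2, X3, X4, X5, X6, X7, X8, X9}, which is all 10 nutrients.
No 2 of the 9 dishes cover everything (all 36 combinations miss at least one nutrient), so 3 is optimal.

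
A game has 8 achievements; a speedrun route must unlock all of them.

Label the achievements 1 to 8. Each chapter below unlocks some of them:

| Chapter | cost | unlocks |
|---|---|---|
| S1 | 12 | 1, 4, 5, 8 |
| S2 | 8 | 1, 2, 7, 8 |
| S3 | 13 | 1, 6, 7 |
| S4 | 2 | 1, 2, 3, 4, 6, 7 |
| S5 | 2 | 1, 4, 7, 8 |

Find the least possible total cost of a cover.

S1, S4 together cover every achievement (S1 ∪ S4 = {1, 2, 3, 4, 5, 6, 7, 8}); total cost 12 + 2 = 14.
The greedy pick S4, S5, S1 costs 16; no covering selection beats 14.

14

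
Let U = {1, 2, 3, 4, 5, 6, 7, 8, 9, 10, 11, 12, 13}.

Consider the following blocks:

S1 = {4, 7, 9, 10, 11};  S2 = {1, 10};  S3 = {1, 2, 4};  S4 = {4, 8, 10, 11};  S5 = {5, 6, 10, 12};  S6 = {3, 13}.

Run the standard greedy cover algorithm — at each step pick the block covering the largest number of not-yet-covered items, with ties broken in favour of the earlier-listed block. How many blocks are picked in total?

Greedy: pick S1 (covers 5 new) → pick S5 (covers 3 new) → pick S3 (covers 2 new) → pick S6 (covers 2 new) → pick S4 (covers 1 new). Total picks: 5.

5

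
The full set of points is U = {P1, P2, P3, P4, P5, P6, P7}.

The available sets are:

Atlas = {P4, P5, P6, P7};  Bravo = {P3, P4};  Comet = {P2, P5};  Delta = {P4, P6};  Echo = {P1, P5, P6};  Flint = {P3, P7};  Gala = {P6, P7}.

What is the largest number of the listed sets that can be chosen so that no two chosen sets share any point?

3

Comet, Delta, Flint are pairwise disjoint (Comet={P2,P5}; Delta={P4,P6}; Flint={P3,P7}).
Every remaining set overlaps one of these, and no 4 of the listed sets are pairwise disjoint, so 3 is the maximum.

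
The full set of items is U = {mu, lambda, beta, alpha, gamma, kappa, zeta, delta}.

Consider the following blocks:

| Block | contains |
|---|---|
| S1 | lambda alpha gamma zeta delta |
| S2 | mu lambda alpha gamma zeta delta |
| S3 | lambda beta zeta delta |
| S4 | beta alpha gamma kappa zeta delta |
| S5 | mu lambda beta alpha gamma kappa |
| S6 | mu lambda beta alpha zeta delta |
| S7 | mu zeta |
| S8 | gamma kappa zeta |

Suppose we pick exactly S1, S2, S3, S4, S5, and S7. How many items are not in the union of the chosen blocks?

0

Union of S1, S2, S3, S4, S5, S7 = {mu, lambda, beta, alpha, gamma, kappa, zeta, delta} — that's every item, so 0 are uncovered.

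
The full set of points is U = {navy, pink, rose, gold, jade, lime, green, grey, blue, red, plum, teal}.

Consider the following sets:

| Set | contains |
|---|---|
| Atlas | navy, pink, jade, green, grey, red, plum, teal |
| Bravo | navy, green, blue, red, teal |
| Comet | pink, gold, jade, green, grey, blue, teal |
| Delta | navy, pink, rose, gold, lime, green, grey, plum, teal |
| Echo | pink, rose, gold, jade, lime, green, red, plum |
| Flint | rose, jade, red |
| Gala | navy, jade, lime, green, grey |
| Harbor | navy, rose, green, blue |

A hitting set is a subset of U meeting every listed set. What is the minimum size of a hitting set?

Take H = {jade, green}. Each listed set contains at least one of these, so H is a hitting set of size 2.
No single point lies in every set, so at least 2 are needed and 2 is optimal.

2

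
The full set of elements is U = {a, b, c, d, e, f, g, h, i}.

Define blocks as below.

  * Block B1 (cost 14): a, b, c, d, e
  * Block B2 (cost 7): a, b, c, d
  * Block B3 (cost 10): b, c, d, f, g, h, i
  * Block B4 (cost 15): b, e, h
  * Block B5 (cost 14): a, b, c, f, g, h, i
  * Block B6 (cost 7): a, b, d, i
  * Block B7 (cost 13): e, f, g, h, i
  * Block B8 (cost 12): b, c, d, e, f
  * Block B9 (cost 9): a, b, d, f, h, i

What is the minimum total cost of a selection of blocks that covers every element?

20

B2, B7 together cover every element (B2 ∪ B7 = {a, b, c, d, e, f, g, h, i}); total cost 7 + 13 = 20.
The greedy pick B3, B1 costs 24; no covering selection beats 20.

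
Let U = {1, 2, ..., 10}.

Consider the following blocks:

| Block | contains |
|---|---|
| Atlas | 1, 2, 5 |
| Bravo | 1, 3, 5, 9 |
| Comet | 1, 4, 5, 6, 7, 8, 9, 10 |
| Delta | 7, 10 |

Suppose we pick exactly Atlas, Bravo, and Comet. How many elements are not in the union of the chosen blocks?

Union of Atlas, Bravo, Comet = {1, 2, 3, 4, 5, 6, 7, 8, 9, 10} — that's every element, so 0 are uncovered.

0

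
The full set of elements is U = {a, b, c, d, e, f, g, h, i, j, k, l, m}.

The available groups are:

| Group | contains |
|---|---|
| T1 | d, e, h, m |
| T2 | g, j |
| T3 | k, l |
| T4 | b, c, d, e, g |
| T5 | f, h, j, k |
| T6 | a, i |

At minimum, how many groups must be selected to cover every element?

Take {T1, T3, T4, T5, T6}. Their union is {a, b, c, d, e, f, g, h, i, j, k, l, m}, which is all 13 elements.
No 4 of the 6 groups cover everything (all 15 combinations miss at least one element), so 5 is optimal.

5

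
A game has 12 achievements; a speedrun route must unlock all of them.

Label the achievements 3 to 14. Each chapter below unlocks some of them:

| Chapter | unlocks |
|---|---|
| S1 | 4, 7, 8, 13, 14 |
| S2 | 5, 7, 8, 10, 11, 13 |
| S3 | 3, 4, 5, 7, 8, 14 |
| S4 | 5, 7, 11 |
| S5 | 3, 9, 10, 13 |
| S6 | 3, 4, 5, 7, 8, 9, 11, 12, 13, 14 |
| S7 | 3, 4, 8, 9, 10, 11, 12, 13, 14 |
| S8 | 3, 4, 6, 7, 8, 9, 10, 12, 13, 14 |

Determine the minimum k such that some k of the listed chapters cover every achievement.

S6 and S8 together: S6 ∪ S8 = {3, 4, 5, 6, 7, 8, 9, 10, 11, 12, 13, 14} — every achievement is covered.
No single chapter has all 12 achievements (the largest, S6, has 10), so 2 is optimal.

2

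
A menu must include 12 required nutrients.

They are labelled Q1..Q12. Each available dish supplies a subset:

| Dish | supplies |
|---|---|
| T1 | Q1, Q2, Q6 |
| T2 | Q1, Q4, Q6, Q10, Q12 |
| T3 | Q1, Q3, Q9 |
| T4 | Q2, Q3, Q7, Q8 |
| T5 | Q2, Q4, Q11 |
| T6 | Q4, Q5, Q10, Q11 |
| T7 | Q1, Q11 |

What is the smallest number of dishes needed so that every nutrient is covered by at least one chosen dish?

Take {T2, T3, T4, T6}. Their union is {Q1, Q2, Q3, Q4, Q5, Q6, Q7, Q8, Q9, Q10, Q11, Q12}, which is all 12 nutrients.
Only T3 contains Q9, so T3 is forced; the remaining 9 nutrients need at least 3 more dishes (each remaining dish adds at most 4) — so at least 4 dishes are needed, and 4 is optimal.

4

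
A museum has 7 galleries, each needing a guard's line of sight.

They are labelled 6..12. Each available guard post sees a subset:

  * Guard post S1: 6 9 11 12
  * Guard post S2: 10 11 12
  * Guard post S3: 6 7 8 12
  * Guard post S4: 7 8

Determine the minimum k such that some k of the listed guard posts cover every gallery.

3

S1 and S2 and S3 together: S1 ∪ S2 ∪ S3 = {6, 7, 8, 9, 10, 11, 12} — every gallery is covered.
Only S1 contains 9, so S1 is forced; the remaining 3 galleries need at least 2 more guard posts (each remaining guard post adds at most 2) — so at least 3 guard posts are needed, and 3 is optimal.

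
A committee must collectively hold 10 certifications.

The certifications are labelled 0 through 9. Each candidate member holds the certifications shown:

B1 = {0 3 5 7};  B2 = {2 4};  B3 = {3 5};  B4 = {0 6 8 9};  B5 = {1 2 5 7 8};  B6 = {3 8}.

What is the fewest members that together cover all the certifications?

4

Take {B1, B2, B4, B5}. Their union is {0, 1, 2, 3, 4, 5, 6, 7, 8, 9}, which is all 10 certifications.
No 3 of the 6 members cover everything (all 20 combinations miss at least one certification), so 4 is optimal.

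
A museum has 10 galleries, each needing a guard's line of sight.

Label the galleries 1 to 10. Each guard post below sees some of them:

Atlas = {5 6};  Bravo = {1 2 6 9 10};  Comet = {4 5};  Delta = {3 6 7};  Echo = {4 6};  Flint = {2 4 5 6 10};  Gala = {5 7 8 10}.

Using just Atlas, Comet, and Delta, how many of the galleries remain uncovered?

Union of Atlas, Comet, Delta = {3, 4, 5, 6, 7}.
Not covered: 1, 2, 8, 9, 10 — 5 galleries.

5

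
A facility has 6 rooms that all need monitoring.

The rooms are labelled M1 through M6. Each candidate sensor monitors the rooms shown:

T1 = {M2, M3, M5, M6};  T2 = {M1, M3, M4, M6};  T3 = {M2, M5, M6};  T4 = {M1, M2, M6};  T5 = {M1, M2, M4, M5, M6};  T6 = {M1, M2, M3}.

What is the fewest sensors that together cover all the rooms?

2

T2 and T5 together: T2 ∪ T5 = {M1, M2, M3, M4, M5, M6} — every room is covered.
No single sensor has all 6 rooms (the largest, T5, has 5), so 2 is optimal.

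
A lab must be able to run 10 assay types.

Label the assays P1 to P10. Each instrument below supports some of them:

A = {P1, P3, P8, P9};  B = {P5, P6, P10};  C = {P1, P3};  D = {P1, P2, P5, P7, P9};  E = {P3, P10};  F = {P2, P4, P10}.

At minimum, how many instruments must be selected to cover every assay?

4

A and B and D and F together: A ∪ B ∪ D ∪ F = {P1, P2, P3, P4, P5, P6, P7, P8, P9, P10} — every assay is covered.
Only D contains P7, so D is forced; the remaining 5 assays need at least 3 more instruments (each remaining instrument adds at most 2) — so at least 4 instruments are needed, and 4 is optimal.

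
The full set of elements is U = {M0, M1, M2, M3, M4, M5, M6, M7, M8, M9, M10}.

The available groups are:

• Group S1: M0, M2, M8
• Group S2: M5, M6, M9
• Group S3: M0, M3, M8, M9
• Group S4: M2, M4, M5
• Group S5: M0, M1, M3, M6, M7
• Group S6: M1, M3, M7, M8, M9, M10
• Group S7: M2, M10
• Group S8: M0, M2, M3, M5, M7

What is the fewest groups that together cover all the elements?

Take {S4, S5, S6}. Their union is {M0, M1, M2, M3, M4, M5, M6, M7, M8, M9, M10}, which is all 11 elements.
Only S4 contains M4, so S4 is forced; the remaining 8 elements need at least 2 more groups (each remaining group adds at most 6) — so at least 3 groups are needed, and 3 is optimal.

3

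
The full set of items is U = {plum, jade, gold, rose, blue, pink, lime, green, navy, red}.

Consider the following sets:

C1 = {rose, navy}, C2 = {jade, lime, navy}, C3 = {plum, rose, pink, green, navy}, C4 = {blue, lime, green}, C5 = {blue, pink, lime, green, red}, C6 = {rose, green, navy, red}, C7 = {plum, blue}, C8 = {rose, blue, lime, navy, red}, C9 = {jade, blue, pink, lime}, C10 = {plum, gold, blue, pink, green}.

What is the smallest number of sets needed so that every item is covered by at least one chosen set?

Take {C2, C6, C10}. Their union is {plum, jade, gold, rose, blue, pink, lime, green, navy, red}, which is all 10 items.
Only C10 contains gold, so C10 is forced; the remaining 5 items need at least 2 more sets (each remaining set adds at most 4) — so at least 3 sets are needed, and 3 is optimal.

3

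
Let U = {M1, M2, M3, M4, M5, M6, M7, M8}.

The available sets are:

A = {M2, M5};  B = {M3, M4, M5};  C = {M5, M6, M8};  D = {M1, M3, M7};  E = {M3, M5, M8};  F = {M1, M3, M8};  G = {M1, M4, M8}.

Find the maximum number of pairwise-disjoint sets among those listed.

C, D are pairwise disjoint (C={M5,M6,M8}; D={M1,M3,M7}).
Every remaining set overlaps one of these, and no 3 of the listed sets are pairwise disjoint, so 2 is the maximum.

2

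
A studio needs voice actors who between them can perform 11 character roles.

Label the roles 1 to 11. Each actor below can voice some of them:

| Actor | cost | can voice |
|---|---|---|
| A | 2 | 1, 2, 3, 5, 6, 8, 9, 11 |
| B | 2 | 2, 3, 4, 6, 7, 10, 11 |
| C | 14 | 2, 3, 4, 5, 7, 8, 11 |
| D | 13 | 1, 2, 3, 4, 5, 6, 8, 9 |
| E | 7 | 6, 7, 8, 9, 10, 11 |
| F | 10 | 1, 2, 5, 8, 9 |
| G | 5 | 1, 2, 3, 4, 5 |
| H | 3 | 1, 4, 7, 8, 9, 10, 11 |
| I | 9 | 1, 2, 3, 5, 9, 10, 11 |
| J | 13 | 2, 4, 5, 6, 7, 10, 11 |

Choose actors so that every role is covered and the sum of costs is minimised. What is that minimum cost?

4

A, B together cover every role (A ∪ B = {1, 2, 3, 4, 5, 6, 7, 8, 9, 10, 11}); total cost 2 + 2 = 4.
No covering selection has total cost below 4.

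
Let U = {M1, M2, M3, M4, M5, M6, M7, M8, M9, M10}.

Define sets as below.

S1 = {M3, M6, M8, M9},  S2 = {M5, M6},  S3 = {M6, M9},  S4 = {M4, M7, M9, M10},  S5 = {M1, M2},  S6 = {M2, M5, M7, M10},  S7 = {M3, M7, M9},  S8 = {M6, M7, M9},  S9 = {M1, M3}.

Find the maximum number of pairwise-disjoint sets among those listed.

3

S3, S6, S9 are pairwise disjoint (S3={M6,M9}; S6={M2,M5,M7,M10}; S9={M1,M3}).
Every remaining set overlaps one of these, and no 4 of the listed sets are pairwise disjoint, so 3 is the maximum.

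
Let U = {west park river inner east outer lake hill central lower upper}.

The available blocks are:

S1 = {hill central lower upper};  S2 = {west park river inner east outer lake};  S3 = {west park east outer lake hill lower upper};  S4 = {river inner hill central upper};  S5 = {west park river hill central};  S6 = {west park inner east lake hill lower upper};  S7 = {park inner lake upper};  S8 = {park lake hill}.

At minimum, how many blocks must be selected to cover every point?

S1 and S2 cover everything between them: the union {west, park, river, inner, east, outer, lake, hill, central, lower, upper} is all of U.
No single block has all 11 points (the largest, S3, has 8), so 2 is optimal.

2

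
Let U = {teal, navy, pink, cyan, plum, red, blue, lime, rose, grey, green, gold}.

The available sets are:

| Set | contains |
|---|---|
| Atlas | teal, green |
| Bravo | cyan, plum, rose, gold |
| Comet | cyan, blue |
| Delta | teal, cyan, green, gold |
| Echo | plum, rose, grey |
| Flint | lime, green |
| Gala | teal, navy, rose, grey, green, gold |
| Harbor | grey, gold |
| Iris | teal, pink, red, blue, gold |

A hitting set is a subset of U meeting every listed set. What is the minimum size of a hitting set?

4

Take H = {teal, cyan, lime, grey}. Each listed set contains at least one of these, so H is a hitting set of size 4.
No choice of 3 items meets every set, so 4 is the minimum.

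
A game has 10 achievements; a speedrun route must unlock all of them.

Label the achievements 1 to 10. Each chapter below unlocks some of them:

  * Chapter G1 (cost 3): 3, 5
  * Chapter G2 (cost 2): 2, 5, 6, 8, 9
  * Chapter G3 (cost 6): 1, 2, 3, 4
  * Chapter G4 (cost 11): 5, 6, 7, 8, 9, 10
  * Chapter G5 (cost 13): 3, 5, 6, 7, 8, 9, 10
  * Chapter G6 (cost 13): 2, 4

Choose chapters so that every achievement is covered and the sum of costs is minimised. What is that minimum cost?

G3, G4 together cover every achievement (G3 ∪ G4 = {1, 2, 3, 4, 5, 6, 7, 8, 9, 10}); total cost 6 + 11 = 17.
The greedy pick G2, G3, G4 costs 19; no covering selection beats 17.

17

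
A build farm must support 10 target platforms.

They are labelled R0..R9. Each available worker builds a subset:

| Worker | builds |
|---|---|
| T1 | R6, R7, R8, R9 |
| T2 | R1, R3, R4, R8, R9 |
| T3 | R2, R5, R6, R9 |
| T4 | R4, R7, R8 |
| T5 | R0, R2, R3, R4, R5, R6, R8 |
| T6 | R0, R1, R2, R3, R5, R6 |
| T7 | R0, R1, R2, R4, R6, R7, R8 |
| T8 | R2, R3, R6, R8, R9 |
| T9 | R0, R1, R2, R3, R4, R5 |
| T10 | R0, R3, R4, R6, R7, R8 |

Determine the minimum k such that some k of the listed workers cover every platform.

T1 and T9 together: T1 ∪ T9 = {R0, R1, R2, R3, R4, R5, R6, R7, R8, R9} — every platform is covered.
No single worker has all 10 platforms (the largest, T5, has 7), so 2 is optimal.

2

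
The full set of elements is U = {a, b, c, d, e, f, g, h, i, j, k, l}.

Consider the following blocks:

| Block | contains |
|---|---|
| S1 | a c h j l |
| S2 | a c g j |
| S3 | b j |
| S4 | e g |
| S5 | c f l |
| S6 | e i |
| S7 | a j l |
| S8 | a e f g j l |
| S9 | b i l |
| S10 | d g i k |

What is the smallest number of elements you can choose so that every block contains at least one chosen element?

The 4 elements {g, i, j, l} hit every block.
No choice of 3 elements meets every block, so 4 is the minimum.

4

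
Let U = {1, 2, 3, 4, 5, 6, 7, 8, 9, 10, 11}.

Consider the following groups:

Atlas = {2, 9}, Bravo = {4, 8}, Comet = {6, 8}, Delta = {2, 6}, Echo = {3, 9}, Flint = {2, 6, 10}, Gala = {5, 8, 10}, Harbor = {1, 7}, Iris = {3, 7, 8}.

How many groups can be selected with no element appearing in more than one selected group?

Bravo, Echo, Flint, Harbor are pairwise disjoint (Bravo={4,8}; Echo={3,9}; Flint={2,6,10}; Harbor={1,7}).
Every remaining group overlaps one of these, and no 5 of the listed groups are pairwise disjoint, so 4 is the maximum.

4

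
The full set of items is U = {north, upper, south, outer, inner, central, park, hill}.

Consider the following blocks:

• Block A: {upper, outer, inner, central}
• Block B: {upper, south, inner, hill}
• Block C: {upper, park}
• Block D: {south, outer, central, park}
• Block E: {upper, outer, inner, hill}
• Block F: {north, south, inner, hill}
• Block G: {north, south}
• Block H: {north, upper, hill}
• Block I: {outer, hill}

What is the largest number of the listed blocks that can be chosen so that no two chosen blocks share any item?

3

C, G, I are pairwise disjoint (C={upper,park}; G={north,south}; I={outer,hill}).
Every remaining block overlaps one of these, and no 4 of the listed blocks are pairwise disjoint, so 3 is the maximum.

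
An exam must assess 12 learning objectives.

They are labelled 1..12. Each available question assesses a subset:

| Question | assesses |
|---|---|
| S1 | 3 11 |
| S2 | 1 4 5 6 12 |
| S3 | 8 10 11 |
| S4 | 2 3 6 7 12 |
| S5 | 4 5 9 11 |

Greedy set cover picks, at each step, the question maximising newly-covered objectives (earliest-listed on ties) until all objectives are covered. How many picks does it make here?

Greedy: pick S2 (covers 5 new) → pick S3 (covers 3 new) → pick S4 (covers 3 new) → pick S5 (covers 1 new). Total picks: 4.

4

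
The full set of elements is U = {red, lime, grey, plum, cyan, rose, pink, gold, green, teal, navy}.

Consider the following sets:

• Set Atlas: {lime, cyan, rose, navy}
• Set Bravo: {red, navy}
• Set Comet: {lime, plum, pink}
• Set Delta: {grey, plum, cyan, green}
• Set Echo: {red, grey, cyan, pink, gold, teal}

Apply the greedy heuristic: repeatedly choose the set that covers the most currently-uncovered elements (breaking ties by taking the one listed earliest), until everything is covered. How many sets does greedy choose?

3

Greedy: pick Echo (covers 6 new) → pick Atlas (covers 3 new) → pick Delta (covers 2 new). Total picks: 3.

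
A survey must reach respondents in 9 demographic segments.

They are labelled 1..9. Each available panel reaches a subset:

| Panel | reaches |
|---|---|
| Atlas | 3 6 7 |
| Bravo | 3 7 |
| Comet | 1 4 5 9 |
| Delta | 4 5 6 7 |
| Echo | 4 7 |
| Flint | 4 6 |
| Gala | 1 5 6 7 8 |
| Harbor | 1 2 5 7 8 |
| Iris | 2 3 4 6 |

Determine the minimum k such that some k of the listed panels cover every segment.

Comet and Harbor and Iris together: Comet ∪ Harbor ∪ Iris = {1, 2, 3, 4, 5, 6, 7, 8, 9} — every segment is covered.
Only Comet contains 9, so Comet is forced; the remaining 5 segments need at least 2 more panels (each remaining panel adds at most 3) — so at least 3 panels are needed, and 3 is optimal.

3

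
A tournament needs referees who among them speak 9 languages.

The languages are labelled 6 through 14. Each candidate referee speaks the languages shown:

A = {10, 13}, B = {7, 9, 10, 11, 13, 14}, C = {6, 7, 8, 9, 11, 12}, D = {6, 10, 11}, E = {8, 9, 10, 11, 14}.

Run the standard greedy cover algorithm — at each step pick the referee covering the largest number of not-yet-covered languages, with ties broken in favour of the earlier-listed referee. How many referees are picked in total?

Greedy: pick B (covers 6 new) → pick C (covers 3 new). Total picks: 2.

2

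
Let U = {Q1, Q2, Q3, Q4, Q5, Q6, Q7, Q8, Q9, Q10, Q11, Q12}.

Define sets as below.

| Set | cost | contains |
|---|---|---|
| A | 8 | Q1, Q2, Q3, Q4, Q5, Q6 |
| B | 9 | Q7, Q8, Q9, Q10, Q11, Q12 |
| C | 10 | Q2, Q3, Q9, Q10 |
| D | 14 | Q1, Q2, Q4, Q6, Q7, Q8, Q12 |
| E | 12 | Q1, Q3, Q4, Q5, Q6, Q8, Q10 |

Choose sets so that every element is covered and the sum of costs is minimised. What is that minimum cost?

A, B together cover every element (A ∪ B = {Q1, Q2, Q3, Q4, Q5, Q6, Q7, Q8, Q9, Q10, Q11, Q12}); total cost 8 + 9 = 17.
No covering selection has total cost below 17.

17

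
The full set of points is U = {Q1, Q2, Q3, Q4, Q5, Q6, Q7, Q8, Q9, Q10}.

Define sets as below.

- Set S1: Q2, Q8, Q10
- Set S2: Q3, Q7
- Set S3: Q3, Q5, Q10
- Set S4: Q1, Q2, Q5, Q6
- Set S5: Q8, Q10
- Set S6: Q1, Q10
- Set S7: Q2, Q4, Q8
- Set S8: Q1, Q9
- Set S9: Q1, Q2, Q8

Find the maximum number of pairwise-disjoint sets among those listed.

3

S1, S2, S8 are pairwise disjoint (S1={Q2,Q8,Q10}; S2={Q3,Q7}; S8={Q1,Q9}).
Every remaining set overlaps one of these, and no 4 of the listed sets are pairwise disjoint, so 3 is the maximum.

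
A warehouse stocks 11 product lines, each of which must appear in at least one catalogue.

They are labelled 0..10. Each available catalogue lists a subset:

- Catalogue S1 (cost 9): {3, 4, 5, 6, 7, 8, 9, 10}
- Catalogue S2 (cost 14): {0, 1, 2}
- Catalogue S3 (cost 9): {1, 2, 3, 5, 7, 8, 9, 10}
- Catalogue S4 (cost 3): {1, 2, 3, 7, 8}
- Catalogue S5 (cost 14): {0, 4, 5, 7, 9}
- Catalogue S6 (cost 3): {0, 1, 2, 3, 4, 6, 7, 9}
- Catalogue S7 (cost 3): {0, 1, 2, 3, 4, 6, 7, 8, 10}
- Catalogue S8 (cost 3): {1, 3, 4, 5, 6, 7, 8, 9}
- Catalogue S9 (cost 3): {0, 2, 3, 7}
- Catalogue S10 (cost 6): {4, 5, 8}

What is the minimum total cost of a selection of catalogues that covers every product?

6

S7, S8 together cover every product (S7 ∪ S8 = {0, 1, 2, 3, 4, 5, 6, 7, 8, 9, 10}); total cost 3 + 3 = 6.
No covering selection has total cost below 6.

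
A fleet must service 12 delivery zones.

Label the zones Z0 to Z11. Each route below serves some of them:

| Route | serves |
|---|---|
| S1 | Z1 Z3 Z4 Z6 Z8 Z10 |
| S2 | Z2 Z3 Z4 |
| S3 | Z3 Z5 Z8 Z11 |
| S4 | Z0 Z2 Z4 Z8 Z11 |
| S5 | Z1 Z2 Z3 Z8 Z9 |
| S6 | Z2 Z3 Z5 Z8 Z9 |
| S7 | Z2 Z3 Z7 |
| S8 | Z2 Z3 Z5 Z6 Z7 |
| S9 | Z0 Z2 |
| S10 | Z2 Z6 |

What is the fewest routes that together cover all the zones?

Take {S1, S4, S6, S8}. Their union is {Z0, Z1, Z2, Z3, Z4, Z5, Z6, Z7, Z8, Z9, Z10, Z11}, which is all 12 zones.
No 3 of the 10 routes cover everything (all 120 combinations miss at least one zone), so 4 is optimal.

4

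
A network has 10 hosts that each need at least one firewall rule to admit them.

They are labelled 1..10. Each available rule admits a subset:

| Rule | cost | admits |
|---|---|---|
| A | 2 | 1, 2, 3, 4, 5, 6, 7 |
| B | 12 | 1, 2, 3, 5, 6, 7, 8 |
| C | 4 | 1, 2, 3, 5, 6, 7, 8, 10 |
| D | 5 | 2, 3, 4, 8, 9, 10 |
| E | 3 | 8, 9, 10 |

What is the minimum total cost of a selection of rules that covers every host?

5

A, E together cover every host (A ∪ E = {1, 2, 3, 4, 5, 6, 7, 8, 9, 10}); total cost 2 + 3 = 5.
No covering selection has total cost below 5.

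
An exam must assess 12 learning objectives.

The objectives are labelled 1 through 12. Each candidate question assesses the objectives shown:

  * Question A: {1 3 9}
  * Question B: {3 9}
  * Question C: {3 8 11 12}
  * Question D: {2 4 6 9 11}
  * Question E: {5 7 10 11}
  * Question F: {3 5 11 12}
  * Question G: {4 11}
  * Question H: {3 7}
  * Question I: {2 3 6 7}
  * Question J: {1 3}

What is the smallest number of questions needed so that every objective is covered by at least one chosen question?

A and C and D and E together: A ∪ C ∪ D ∪ E = {1, 2, 3, 4, 5, 6, 7, 8, 9, 10, 11, 12} — every objective is covered.
No 3 of the 10 questions cover everything (all 120 combinations miss at least one objective), so 4 is optimal.

4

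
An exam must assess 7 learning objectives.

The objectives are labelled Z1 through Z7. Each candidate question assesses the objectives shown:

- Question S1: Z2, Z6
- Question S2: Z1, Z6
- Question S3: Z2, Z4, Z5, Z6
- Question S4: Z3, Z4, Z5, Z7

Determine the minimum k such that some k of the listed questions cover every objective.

3

Take {S1, S2, S4}. Their union is {Z1, Z2, Z3, Z4, Z5, Z6, Z7}, which is all 7 objectives.
Only S2 contains Z1, so S2 is forced; the remaining 5 objectives need at least 2 more questions (each remaining question adds at most 4) — so at least 3 questions are needed, and 3 is optimal.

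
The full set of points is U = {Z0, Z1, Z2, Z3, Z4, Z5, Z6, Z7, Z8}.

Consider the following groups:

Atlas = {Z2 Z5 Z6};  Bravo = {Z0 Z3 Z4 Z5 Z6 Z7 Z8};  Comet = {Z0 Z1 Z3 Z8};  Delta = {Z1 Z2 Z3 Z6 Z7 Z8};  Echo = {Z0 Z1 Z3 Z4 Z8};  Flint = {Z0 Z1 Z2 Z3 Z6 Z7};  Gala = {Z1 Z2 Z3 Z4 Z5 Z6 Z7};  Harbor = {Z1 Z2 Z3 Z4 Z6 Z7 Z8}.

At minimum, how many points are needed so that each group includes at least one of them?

2

The 2 points {Z3, Z5} hit every group.
The groups Atlas, Echo are pairwise disjoint, so any hitting set needs a separate point for each — at least 2. Hence 2 is optimal.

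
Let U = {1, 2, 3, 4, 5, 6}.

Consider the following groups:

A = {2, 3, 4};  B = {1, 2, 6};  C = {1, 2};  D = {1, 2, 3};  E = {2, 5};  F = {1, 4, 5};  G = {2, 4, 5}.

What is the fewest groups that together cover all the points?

B and D and F together: B ∪ D ∪ F = {1, 2, 3, 4, 5, 6} — every point is covered.
Only B contains 6, so B is forced; the remaining 3 points need at least 2 more groups (each remaining group adds at most 2) — so at least 3 groups are needed, and 3 is optimal.

3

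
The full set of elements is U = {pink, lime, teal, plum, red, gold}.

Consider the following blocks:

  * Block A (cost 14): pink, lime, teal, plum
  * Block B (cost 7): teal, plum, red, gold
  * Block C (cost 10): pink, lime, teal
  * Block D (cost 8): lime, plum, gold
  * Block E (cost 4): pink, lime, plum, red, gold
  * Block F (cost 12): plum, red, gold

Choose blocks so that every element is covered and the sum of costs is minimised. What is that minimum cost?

B, E together cover every element (B ∪ E = {pink, lime, teal, plum, red, gold}); total cost 7 + 4 = 11.
No covering selection has total cost below 11.

11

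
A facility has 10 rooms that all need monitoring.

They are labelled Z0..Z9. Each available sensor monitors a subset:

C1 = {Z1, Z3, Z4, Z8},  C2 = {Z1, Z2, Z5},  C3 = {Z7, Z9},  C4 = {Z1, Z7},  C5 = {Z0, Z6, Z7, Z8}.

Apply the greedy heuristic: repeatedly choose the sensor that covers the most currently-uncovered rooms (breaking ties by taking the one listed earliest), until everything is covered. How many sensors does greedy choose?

Greedy: pick C1 (covers 4 new) → pick C5 (covers 3 new) → pick C2 (covers 2 new) → pick C3 (covers 1 new). Total picks: 4.

4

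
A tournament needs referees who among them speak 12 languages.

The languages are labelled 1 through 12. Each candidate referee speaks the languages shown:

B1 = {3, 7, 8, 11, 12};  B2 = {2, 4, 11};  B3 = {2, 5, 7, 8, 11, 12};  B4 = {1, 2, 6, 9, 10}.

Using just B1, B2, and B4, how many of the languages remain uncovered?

1

Union of B1, B2, B4 = {1, 2, 3, 4, 6, 7, 8, 9, 10, 11, 12}.
Not covered: 5 — 1 language.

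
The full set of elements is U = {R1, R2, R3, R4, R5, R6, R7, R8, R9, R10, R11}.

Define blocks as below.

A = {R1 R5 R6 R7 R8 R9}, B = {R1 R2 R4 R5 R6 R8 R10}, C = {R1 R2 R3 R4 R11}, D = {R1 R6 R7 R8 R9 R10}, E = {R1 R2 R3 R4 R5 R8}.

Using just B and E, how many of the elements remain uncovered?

3

Union of B, E = {R1, R2, R3, R4, R5, R6, R8, R10}.
Not covered: R7, R9, R11 — 3 elements.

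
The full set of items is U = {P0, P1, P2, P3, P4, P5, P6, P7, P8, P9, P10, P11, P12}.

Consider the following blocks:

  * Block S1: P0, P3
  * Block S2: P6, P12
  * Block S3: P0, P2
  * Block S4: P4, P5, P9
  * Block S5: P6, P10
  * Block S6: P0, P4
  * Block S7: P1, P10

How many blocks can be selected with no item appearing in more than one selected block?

4

S2, S3, S4, S7 are pairwise disjoint (S2={P6,P12}; S3={P0,P2}; S4={P4,P5,P9}; S7={P1,P10}).
Every remaining block overlaps one of these, and no 5 of the listed blocks are pairwise disjoint, so 4 is the maximum.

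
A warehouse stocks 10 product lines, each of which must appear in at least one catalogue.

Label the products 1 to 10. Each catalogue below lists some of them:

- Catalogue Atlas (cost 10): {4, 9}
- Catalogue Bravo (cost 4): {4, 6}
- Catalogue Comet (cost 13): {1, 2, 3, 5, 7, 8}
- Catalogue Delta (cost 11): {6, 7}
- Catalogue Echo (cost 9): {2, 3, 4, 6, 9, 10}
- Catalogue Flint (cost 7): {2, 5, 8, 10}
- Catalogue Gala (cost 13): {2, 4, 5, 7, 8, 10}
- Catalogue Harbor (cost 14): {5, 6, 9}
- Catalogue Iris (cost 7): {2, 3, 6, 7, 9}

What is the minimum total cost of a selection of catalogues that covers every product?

Comet, Echo together cover every product (Comet ∪ Echo = {1, 2, 3, 4, 5, 6, 7, 8, 9, 10}); total cost 13 + 9 = 22.
The greedy pick Iris, Flint, Bravo, Comet costs 31; no covering selection beats 22.

22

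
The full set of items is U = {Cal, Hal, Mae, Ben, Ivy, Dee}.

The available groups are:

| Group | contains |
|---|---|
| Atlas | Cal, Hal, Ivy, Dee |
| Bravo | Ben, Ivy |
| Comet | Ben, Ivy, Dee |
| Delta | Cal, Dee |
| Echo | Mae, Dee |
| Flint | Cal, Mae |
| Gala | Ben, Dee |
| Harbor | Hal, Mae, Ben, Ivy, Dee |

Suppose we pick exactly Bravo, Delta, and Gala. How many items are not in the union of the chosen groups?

2

Union of Bravo, Delta, Gala = {Cal, Ben, Ivy, Dee}.
Not covered: Hal, Mae — 2 items.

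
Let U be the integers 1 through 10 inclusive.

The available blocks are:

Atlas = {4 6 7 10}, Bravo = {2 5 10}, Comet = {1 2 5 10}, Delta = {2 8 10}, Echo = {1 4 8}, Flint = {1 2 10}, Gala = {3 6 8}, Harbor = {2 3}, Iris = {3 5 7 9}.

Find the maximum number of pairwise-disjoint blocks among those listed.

Atlas, Harbor are pairwise disjoint (Atlas={4,6,7,10}; Harbor={2,3}).
Every remaining block overlaps one of these, and no 3 of the listed blocks are pairwise disjoint, so 2 is the maximum.

2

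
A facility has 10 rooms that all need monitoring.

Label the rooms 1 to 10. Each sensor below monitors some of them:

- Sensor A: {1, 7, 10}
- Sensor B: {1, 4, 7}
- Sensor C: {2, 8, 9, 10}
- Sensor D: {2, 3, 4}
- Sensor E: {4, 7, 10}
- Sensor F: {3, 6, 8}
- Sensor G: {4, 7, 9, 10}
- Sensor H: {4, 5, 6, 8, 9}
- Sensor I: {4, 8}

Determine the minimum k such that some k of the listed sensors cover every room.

3

A and D and H together: A ∪ D ∪ H = {1, 2, 3, 4, 5, 6, 7, 8, 9, 10} — every room is covered.
Only H contains 5, so H is forced; the remaining 5 rooms need at least 2 more sensors (each remaining sensor adds at most 3) — so at least 3 sensors are needed, and 3 is optimal.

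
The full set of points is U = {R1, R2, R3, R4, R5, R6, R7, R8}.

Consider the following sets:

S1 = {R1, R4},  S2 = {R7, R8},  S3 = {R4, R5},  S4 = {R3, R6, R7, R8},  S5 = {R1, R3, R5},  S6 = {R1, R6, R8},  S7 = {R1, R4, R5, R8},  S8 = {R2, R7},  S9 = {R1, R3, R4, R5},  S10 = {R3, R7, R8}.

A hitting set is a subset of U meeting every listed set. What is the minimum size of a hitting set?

3

H = {R1, R4, R7} meets every set (each contains at least one member of H), and |H| = 3.
The sets S3, S6, S8 are pairwise disjoint, so any hitting set needs a separate point for each — at least 3. Hence 3 is optimal.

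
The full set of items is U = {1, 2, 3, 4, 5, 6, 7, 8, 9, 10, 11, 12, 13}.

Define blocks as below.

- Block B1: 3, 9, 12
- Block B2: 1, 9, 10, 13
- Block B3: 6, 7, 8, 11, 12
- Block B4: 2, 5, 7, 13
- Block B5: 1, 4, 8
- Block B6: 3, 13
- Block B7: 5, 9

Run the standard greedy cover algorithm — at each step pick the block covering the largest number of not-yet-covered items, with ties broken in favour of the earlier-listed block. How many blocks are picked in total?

Greedy: pick B3 (covers 5 new) → pick B2 (covers 4 new) → pick B4 (covers 2 new) → pick B1 (covers 1 new) → pick B5 (covers 1 new). Total picks: 5.

5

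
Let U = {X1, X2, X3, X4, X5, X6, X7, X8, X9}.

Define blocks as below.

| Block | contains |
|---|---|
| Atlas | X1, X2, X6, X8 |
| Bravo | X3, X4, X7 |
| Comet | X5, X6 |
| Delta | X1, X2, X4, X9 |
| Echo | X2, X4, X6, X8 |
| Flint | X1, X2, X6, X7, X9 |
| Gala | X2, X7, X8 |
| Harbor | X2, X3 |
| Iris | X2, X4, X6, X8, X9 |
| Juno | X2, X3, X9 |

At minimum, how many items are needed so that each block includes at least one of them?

The 3 items {X2, X4, X5} hit every block.
No choice of 2 items meets every block, so 3 is the minimum.

3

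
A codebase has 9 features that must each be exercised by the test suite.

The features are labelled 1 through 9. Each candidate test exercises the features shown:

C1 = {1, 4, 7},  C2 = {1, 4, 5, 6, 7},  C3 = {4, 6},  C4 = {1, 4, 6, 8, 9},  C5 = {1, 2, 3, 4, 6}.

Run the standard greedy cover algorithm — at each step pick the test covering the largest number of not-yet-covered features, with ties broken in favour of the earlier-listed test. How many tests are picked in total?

3

Greedy: pick C2 (covers 5 new) → pick C4 (covers 2 new) → pick C5 (covers 2 new). Total picks: 3.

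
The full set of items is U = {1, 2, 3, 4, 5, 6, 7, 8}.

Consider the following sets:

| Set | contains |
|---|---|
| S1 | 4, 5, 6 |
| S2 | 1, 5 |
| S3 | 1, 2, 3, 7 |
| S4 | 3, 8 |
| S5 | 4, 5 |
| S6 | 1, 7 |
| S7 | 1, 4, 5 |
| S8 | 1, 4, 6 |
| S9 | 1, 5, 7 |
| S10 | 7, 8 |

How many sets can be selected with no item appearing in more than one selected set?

S4, S5, S6 are pairwise disjoint (S4={3,8}; S5={4,5}; S6={1,7}).
Every remaining set overlaps one of these, and no 4 of the listed sets are pairwise disjoint, so 3 is the maximum.

3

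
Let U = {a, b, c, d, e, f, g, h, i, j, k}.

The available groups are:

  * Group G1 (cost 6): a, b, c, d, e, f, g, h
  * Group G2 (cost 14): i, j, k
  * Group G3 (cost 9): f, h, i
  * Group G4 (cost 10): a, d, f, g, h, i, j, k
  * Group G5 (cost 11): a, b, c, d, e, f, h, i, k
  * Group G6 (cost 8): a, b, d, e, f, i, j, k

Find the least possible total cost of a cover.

G1, G6 together cover every item (G1 ∪ G6 = {a, b, c, d, e, f, g, h, i, j, k}); total cost 6 + 8 = 14.
No covering selection has total cost below 14.

14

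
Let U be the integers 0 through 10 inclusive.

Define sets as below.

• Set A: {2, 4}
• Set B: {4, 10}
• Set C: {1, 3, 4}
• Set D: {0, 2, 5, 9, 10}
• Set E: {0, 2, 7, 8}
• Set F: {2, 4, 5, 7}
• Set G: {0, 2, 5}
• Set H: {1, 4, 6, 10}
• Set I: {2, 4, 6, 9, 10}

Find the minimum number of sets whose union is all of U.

4

C, E, F, and I cover everything between them: the union {0, 1, 2, 3, 4, 5, 6, 7, 8, 9, 10} is all of U.
No 3 of the 9 sets cover everything (all 84 combinations miss at least one item), so 4 is optimal.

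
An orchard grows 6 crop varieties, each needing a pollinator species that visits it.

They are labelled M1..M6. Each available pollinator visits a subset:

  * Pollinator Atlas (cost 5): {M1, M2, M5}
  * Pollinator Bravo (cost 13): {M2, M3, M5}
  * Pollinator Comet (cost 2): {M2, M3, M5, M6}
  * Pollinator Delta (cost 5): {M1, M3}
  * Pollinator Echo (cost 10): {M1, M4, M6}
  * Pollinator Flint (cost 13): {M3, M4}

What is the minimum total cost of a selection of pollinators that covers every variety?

12

Comet, Echo together cover every variety (Comet ∪ Echo = {M1, M2, M3, M4, M5, M6}); total cost 2 + 10 = 12.
The greedy pick Comet, Atlas, Echo costs 17; no covering selection beats 12.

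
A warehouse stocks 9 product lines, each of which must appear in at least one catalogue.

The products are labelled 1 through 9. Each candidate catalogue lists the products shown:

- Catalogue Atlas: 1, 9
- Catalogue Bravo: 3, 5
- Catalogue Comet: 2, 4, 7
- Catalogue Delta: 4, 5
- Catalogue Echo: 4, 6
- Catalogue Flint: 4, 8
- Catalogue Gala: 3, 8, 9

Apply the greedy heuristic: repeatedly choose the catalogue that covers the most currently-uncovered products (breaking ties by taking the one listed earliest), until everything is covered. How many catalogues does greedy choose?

5

Greedy: pick Comet (covers 3 new) → pick Gala (covers 3 new) → pick Atlas (covers 1 new) → pick Bravo (covers 1 new) → pick Echo (covers 1 new). Total picks: 5.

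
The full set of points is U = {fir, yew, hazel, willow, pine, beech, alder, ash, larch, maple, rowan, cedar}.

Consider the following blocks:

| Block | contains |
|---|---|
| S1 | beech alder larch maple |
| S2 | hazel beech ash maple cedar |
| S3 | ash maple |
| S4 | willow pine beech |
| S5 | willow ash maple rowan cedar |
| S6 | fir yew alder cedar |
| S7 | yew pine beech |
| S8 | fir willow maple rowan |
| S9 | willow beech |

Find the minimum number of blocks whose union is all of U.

4

Take {S1, S2, S7, S8}. Their union is {fir, yew, hazel, willow, pine, beech, alder, ash, larch, maple, rowan, cedar}, which is all 12 points.
Only S2 contains hazel, so S2 is forced; the remaining 7 points need at least 3 more blocks (each remaining block adds at most 3) — so at least 4 blocks are needed, and 4 is optimal.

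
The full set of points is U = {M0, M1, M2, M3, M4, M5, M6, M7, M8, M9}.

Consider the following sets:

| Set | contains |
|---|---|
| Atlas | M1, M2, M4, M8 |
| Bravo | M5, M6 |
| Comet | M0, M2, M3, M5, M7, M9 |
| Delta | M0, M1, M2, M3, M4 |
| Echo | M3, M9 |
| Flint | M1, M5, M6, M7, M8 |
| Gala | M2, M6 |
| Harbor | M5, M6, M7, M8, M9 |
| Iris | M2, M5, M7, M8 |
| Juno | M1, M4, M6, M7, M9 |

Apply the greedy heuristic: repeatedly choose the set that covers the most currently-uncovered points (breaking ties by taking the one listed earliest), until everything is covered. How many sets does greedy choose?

Greedy: pick Comet (covers 6 new) → pick Atlas (covers 3 new) → pick Bravo (covers 1 new). Total picks: 3.
(The true minimum cover uses only 2 sets, so greedy is not optimal here.)

3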